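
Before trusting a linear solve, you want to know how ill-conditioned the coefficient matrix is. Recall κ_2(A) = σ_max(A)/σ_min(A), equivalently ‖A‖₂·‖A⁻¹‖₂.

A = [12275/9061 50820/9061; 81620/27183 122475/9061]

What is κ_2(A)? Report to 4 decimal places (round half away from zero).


form AᵀA = [47443225/4372281 23408000/485809; 23408000/485809 104040225/485809] with trace 585250/2601 and determinant 625/289
solving λ² − 585250/2601·λ + 625/289 = 0 gives λ = 225, 25/2601
κ_2(A) = √(λ_max/λ_min) = √(225 / (25/2601)) = 153.0000

153.0000


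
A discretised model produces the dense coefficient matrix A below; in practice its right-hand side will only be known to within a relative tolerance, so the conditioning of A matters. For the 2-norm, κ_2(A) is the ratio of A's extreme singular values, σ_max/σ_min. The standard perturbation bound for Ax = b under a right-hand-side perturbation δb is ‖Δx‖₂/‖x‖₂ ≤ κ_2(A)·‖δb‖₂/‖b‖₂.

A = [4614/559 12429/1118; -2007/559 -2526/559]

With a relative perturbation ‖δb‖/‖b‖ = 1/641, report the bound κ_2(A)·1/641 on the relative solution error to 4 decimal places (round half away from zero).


0.1342

AᵀA = [149805/1849 199665/1849; 199665/1849 1065105/7396]; tr = 1664325/7396, det = 50625/7396
solving λ² − 1664325/7396·λ + 50625/7396 = 0 gives λ = 225, 225/7396
σ_max=√225=15, σ_min=√(225/7396)=(15/86) → κ = 86.0000
perturbation bound = 86.0000·1/641 = 0.1342


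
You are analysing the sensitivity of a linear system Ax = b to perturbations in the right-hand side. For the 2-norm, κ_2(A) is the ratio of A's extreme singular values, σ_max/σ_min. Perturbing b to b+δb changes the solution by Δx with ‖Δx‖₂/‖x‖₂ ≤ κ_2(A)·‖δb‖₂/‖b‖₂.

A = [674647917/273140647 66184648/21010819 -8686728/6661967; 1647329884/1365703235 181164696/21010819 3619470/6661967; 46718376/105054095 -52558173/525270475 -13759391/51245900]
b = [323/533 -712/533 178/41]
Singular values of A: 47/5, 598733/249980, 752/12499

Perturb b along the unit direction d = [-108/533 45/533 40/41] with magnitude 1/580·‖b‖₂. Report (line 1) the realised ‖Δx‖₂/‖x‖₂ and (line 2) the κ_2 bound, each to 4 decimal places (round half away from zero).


0.0020
0.2694

largest singular value 47/5, smallest 752/12499
κ = σ_max/σ_min = (47/5)/(752/12499) = 156.2375
bound on ‖Δx‖/‖x‖: κ·ε = 156.2375·1/580 = 0.2694
solve Ax = b  →  x = [39.5459 -9.0069 52.6862]
‖b‖₂ = 4.5826 and ‖x‖₂ = 66.4894
re-solving with b+δb shifts x by Δx of norm 0.1313
realised ‖Δx‖/‖x‖ = 0.0020
tightness: 0.0020 against a bound of 0.2694 (unrounded ratio ≈ 0.0073)


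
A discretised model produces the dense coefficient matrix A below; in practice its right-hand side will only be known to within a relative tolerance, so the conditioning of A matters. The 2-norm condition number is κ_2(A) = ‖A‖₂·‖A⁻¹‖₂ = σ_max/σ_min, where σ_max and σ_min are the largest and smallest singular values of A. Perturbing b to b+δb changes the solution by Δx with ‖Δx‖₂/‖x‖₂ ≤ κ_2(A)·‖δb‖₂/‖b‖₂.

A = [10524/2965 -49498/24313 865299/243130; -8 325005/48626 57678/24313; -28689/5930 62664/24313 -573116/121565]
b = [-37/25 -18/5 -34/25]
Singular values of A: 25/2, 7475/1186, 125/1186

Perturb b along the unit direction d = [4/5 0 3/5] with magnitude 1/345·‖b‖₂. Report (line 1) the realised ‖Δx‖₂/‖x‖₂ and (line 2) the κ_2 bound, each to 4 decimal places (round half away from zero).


0.0060
0.3438

from the listed singular values, σ₁ = 25/2, σ_n = 125/1186
κ = σ_max/σ_min = (25/2)/(125/1186) = 118.6000
worst-case relative error ≤ 118.6000 × 1/345 = 0.3438
solve Ax = b  →  x = [11.5776 14.6004 -3.6103]
‖b‖ = 4.1231, ‖x‖ = 18.9802
with δb = [0.0096 0.0000 0.0072], A·Δx = δb → ‖Δx‖ = 0.1134
dividing the unrounded norms, ‖Δx‖/‖x‖ = 0.0060
so the bound overstates the realised error by a factor of ≈ 57.5421 (computed from the unrounded values)


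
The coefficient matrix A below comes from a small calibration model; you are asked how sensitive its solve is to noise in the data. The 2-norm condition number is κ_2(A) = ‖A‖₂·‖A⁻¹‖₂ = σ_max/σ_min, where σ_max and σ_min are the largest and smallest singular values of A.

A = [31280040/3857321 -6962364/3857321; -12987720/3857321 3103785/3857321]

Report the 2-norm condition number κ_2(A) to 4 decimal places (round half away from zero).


180.9250

form AᵀA = [6787702800000/88040978089 -1527184112040/88040978089; -1527184112040/88040978089 343834282809/88040978089] with trace 4242437289/52374169 and determinant 10497600/52374169
char-poly roots: 81 and 129600/52374169
κ = σ_max/σ_min = 9/(360/7237) = 180.9250


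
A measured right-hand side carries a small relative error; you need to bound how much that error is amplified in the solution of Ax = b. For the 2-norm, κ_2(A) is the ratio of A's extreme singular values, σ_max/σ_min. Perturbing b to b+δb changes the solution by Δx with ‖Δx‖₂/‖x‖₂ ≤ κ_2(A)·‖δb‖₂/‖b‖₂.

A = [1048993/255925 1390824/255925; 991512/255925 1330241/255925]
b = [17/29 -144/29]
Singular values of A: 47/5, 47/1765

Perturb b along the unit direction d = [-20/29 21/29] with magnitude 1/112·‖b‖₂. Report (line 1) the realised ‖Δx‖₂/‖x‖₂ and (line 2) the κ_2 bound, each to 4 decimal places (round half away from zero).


from the listed singular values, σ₁ = 47/5, σ_n = 47/1765
κ_2(A) = (47/5) / (47/1765) = 353.0000
κ_2(A)·‖δb‖/‖b‖ = 3.1518
solve Ax = b  →  x = [119.9787 -90.3830]
2-norm of b is 5.0000; of x, 150.2131
Δx = A⁻¹·δb where δb = 1/112·5.0000·d; ‖Δx‖ = 1.6765
realised ‖Δx‖/‖x‖ = 0.0112
realised/bound (from unrounded values) ≈ 0.0035

0.0112
3.1518


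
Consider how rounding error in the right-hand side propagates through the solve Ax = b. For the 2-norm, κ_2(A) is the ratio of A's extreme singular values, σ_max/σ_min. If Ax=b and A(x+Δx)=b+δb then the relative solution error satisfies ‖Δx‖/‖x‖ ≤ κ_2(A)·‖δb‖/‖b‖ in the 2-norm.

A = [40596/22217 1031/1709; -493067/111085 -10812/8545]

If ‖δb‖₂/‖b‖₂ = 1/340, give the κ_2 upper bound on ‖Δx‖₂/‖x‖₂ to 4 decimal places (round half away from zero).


M = AᵀA = [1682342881/73017025 490569408/73017025; 490569408/73017025 143473369/73017025]. tr(M)=73032650/2920681, det(M)=390625/2920681
char-poly roots: 25 and 15625/2920681
κ = σ_max/σ_min = 5/(125/1709) = 68.3600
bound on ‖Δx‖/‖x‖: κ·ε = 68.3600·1/340 = 0.2011

0.2011


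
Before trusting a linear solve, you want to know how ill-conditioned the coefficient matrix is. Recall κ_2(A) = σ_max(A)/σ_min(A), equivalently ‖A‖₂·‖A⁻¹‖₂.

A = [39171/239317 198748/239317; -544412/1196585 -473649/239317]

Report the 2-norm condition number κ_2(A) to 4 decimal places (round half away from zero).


89.8000

form AᵀA = [1980731401/8472282025 1756130112/1694456405; 1756130112/1694456405 1561207945/338891281] with trace 24396746/5040025 and determinant 14641/5040025
eigenvalues of AᵀA: λ = (tr ± √(tr²−4·det))/2 = 121/25, 121/201601
so κ_2 = √((121/25) / (121/201601)) = 89.8000


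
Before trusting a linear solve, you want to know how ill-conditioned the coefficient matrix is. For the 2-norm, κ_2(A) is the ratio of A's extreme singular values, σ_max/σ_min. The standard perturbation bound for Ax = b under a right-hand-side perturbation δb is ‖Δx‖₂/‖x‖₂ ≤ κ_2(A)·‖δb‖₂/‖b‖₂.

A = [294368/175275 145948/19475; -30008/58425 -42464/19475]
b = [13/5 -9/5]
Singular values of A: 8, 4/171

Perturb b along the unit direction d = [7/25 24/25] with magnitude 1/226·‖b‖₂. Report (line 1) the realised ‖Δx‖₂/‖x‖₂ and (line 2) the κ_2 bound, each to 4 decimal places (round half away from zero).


from the listed singular values, σ₁ = 8, σ_n = 4/171
κ = σ_max/σ_min = 8/(4/171) = 342.0000
perturbation bound = 342.0000·1/226 = 1.5133
solve Ax = b  →  x = [41.7896 -9.0183]
2-norm of b is 3.1623; of x, 42.7516
re-solving with b+δb shifts x by Δx of norm 0.5982
realised ‖Δx‖/‖x‖ = 0.0140
realised/bound (from unrounded values) ≈ 0.0092

0.0140
1.5133


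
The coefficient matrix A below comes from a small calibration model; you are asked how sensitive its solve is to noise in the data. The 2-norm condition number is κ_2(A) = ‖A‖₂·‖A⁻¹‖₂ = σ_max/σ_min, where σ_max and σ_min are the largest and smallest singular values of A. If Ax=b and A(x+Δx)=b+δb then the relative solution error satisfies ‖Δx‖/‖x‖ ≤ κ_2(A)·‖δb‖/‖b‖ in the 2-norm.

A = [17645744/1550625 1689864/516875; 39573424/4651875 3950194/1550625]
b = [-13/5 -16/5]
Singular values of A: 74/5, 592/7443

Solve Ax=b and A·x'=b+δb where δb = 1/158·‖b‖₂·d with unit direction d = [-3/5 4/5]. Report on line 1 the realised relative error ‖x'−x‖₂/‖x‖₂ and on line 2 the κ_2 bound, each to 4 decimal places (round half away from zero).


from the listed singular values, σ₁ = 74/5, σ_n = 592/7443
κ_2(A) = (74/5) / (592/7443) = 186.0750
κ_2(A)·‖δb‖/‖b‖ = 1.1777
solve Ax = b  →  x = [3.2609 -12.1454]
‖b‖ = 4.1231, ‖x‖ = 12.5755
Δx = A⁻¹·δb where δb = 1/158·4.1231·d; ‖Δx‖ = 0.3281
realised ‖Δx‖/‖x‖ = 0.0261
realised/bound (from unrounded values) ≈ 0.0222

0.0261
1.1777


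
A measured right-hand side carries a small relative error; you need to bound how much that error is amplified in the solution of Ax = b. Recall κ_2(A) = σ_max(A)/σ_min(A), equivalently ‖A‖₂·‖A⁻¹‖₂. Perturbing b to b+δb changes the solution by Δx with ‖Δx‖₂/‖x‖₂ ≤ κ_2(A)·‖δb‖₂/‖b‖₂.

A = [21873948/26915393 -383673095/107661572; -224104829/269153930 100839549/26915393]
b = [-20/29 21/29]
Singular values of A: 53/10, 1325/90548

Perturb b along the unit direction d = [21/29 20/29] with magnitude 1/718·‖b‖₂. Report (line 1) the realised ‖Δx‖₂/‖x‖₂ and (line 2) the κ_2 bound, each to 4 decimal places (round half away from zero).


from the listed singular values, σ₁ = 53/10, σ_n = 1325/90548
condition number: (53/10) ÷ (1325/90548) = 362.1920
bound on ‖Δx‖/‖x‖: κ·ε = 362.1920·1/718 = 0.5044
solve Ax = b  →  x = [-0.0414 0.1841]
2-norm of b is 1.0000; of x, 0.1887
δb = ε·‖b‖·d = [0.0010 0.0010]; solving A·Δx = δb gives ‖Δx‖ = 0.0952
realised ‖Δx‖/‖x‖ = 0.5044
tightness: 0.5044 against a bound of 0.5044; the bound is attained (ratio 1)

0.5044
0.5044


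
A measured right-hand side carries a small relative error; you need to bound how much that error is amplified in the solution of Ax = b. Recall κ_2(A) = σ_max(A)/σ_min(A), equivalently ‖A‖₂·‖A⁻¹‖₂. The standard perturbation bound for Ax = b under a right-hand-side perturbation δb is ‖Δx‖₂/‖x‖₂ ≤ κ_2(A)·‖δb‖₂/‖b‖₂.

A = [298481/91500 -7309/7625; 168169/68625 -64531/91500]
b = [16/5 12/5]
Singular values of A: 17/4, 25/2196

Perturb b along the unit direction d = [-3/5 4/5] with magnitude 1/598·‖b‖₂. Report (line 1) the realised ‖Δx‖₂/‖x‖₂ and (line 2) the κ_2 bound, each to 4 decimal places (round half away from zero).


0.6243
0.6243

largest singular value 17/4, smallest 25/2196
κ_2(A) = (17/4) / (25/2196) = 373.3200
bound on ‖Δx‖/‖x‖: κ·ε = 373.3200·1/598 = 0.6243
solve Ax = b  →  x = [0.9035 -0.2635]
2-norm of b is 4.0000; of x, 0.9412
re-solving with b+δb shifts x by Δx of norm 0.5876
realised ‖Δx‖/‖x‖ = 0.6243
so the bound is sharp here: realised error equals the bound


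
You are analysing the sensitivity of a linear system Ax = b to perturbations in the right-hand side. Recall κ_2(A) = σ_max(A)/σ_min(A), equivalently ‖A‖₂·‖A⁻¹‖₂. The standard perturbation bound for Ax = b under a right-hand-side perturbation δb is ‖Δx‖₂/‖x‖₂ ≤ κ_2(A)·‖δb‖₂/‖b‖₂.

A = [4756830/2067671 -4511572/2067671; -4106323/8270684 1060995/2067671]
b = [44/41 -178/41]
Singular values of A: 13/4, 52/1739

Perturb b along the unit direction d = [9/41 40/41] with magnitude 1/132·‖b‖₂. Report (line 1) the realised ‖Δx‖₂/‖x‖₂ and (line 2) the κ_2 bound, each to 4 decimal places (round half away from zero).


0.0085
0.8234

from the listed singular values, σ₁ = 13/4, σ_n = 52/1739
condition number: (13/4) ÷ (52/1739) = 108.6875
κ_2(A)·‖δb‖/‖b‖ = 0.8234
solve Ax = b  →  x = [-91.8090 -97.2918]
2-norm of b is 4.4721; of x, 133.7706
δb = ε·‖b‖·d = [0.0074 0.0331]; solving A·Δx = δb gives ‖Δx‖ = 1.1330
relative error = 0.0085
realised/bound (from unrounded values) ≈ 0.0103


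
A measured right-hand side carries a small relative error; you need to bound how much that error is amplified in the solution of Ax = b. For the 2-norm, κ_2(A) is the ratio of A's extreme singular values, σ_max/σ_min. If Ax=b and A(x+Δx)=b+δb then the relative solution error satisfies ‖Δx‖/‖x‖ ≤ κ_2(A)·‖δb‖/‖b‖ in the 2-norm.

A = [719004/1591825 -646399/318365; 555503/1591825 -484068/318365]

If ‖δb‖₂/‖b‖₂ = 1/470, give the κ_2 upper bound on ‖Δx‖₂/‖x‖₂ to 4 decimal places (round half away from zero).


0.6609

form AᵀA = [805414961/2472104225 -715770432/494420845; -715770432/494420845 636247313/98884169] with trace 407599946/60295225 and determinant 28561/60295225
eigenvalues of AᵀA: λ = (tr ± √(tr²−4·det))/2 = 169/25, 169/2411809
σ_max=√(169/25)=(13/5), σ_min=√(169/2411809)=(13/1553) → κ = 310.6000
bound on ‖Δx‖/‖x‖: κ·ε = 310.6000·1/470 = 0.6609


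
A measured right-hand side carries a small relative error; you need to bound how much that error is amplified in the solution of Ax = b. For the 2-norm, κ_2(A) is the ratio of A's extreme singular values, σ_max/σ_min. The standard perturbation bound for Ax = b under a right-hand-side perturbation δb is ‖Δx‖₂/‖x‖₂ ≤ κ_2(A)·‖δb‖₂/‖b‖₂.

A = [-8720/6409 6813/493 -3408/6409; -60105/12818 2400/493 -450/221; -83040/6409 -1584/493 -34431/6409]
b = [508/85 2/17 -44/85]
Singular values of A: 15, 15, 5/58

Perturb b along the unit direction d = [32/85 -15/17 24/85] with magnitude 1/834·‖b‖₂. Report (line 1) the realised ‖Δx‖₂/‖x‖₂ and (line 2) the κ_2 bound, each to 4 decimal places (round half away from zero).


0.0036
0.2086

largest singular value 15, smallest 5/58
κ_2(A) = 15 / (5/58) = 174.0000
worst-case relative error ≤ 174.0000 × 1/834 = 0.2086
solve Ax = b  →  x = [-8.9316 0.3770 21.4118]
‖b‖ = 6.0000, ‖x‖ = 23.2031
re-solving with b+δb shifts x by Δx of norm 0.0835
dividing the unrounded norms, ‖Δx‖/‖x‖ = 0.0036
so the bound overstates the realised error by a factor of ≈ 58.0077 (computed from the unrounded values)


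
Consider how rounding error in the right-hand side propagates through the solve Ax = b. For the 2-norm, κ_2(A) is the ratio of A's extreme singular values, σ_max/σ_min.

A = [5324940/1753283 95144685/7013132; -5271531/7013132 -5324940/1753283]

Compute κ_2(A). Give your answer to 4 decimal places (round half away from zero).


form AᵀA = [286418093481/29258786704 79522653960/1828674169; 79522653960/1828674169 5655080820825/29258786704] with trace 1767251313/8702792 and determinant 263900025/278489344
λ_max, λ_min = (1767251313/8702792 ± √48795158123780121/1183415446801)/2 = 3249/16, 81225/17405584
so κ_2 = √((3249/16) / (81225/17405584)) = 208.6000

208.6000


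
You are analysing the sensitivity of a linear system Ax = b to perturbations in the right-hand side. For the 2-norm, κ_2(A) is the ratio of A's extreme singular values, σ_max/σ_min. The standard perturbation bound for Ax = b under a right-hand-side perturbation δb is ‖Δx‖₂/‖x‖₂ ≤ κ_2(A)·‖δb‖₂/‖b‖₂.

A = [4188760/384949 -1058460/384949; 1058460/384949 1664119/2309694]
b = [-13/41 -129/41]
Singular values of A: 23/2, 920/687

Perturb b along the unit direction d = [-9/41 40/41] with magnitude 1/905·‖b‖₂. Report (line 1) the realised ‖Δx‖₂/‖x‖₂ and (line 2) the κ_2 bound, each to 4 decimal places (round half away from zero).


0.0012
0.0095

largest singular value 23/2, smallest 920/687
condition number: (23/2) ÷ (920/687) = 8.5875
bound on ‖Δx‖/‖x‖: κ·ε = 8.5875·1/905 = 0.0095
solve Ax = b  →  x = [-0.5766 -2.1665]
2-norm of b is 3.1623; of x, 2.2419
with δb = [-0.0008 0.0034], A·Δx = δb → ‖Δx‖ = 0.0026
realised ‖Δx‖/‖x‖ = 0.0012
so the bound overstates the realised error by a factor of ≈ 8.1530 (computed from the unrounded values)


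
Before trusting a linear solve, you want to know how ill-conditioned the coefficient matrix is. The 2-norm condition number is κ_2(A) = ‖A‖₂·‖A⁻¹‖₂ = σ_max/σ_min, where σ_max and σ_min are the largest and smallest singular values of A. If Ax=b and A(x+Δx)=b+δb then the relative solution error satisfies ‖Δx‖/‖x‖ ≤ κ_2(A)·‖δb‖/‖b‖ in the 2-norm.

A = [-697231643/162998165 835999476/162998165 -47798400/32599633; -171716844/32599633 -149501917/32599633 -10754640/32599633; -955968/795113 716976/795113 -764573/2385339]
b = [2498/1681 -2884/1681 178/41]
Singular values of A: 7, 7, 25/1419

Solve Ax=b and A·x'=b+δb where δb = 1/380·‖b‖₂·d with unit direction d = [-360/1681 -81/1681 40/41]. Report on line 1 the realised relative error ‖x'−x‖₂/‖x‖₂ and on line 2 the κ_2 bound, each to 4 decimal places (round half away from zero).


0.0032
1.0456

σ_max = 7, σ_min = 25/1419
κ_2(A) = 7 / (25/1419) = 397.3200
κ_2(A)·‖δb‖/‖b‖ = 1.0456
solve Ax = b  →  x = [-39.9220 30.2986 221.4397]
2-norm of b is 4.8990; of x, 227.0404
Δx = A⁻¹·δb where δb = 1/380·4.8990·d; ‖Δx‖ = 0.7318
dividing the unrounded norms, ‖Δx‖/‖x‖ = 0.0032
so the bound overstates the realised error by a factor of ≈ 324.4109 (computed from the unrounded values)


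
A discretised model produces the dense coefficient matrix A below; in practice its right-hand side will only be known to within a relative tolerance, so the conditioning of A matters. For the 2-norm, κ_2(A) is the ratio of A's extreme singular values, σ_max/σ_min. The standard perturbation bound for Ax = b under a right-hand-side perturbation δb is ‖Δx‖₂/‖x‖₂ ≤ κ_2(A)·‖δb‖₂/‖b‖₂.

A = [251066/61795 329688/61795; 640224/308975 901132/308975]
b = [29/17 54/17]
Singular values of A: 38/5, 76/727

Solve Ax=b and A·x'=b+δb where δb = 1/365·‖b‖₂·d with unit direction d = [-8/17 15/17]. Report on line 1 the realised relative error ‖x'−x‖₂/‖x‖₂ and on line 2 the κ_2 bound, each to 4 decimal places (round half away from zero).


0.0049
0.1992

σ_max = 38/5, σ_min = 76/727
κ = σ_max/σ_min = (38/5)/(76/727) = 72.7000
bound on ‖Δx‖/‖x‖: κ·ε = 72.7000·1/365 = 0.1992
solve Ax = b  →  x = [-15.0684 11.7947]
‖b‖ = 3.6056, ‖x‖ = 19.1357
Δx = A⁻¹·δb where δb = 1/365·3.6056·d; ‖Δx‖ = 0.0945
dividing the unrounded norms, ‖Δx‖/‖x‖ = 0.0049
tightness: 0.0049 against a bound of 0.1992 (unrounded ratio ≈ 0.0248)


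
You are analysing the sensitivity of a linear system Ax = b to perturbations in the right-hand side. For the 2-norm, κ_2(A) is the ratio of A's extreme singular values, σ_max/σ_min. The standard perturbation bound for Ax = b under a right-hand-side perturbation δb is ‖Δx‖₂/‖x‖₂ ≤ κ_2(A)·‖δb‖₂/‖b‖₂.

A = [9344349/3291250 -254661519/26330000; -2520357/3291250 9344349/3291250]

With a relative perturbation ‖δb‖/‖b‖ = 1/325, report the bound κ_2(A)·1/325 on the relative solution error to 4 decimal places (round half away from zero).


form AᵀA = [74935246113/8665861250 -4108887797931/138653780000; -4108887797931/138653780000 112705229098161/1109230240000] with trace 195675104961/1774768384 and determinant 3038765625/7099073536
eigenvalues of AᵀA: λ = (tr ± √(tr²−4·det))/2 = 441/4, 6890625/1774768384
σ_max=√(441/4)=(21/2), σ_min=√(6890625/1774768384)=(2625/42128) → κ = 168.5120
bound on ‖Δx‖/‖x‖: κ·ε = 168.5120·1/325 = 0.5185

0.5185


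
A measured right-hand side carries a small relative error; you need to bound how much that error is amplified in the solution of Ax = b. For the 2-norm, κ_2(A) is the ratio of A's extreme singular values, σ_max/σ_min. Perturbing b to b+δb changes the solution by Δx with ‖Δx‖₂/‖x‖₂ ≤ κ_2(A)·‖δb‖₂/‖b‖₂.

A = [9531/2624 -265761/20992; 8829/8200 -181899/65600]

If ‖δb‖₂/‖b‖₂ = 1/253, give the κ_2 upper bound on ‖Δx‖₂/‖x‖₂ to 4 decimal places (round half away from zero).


AᵀA = [36742329/2560000 -1002907899/20480000; -1002907899/20480000 27519721569/163840000]; tr = 47793969/262144, det = 13286025/1048576
λ_max, λ_min = (47793969/262144 ± √2280780621035361/68719476736)/2 = 729/4, 18225/262144
so κ_2 = √((729/4) / (18225/262144)) = 51.2000
worst-case relative error ≤ 51.2000 × 1/253 = 0.2024

0.2024


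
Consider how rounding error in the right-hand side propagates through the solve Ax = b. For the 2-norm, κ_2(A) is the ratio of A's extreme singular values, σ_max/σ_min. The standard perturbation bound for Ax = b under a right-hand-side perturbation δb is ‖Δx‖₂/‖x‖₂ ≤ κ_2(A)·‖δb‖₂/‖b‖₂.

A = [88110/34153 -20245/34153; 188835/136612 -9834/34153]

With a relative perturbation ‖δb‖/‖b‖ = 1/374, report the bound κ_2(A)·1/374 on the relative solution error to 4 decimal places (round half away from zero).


0.3144

AᵀA = [553192425/64577296 -15557355/8072162; -15557355/8072162 1752829/4036081]; tr = 345769/38416, det = 225/38416
eigenvalues of AᵀA: λ = (tr ± √(tr²−4·det))/2 = 9, 25/38416
κ_2(A) = √(λ_max/λ_min) = √(9 / (25/38416)) = 117.6000
perturbation bound = 117.6000·1/374 = 0.3144


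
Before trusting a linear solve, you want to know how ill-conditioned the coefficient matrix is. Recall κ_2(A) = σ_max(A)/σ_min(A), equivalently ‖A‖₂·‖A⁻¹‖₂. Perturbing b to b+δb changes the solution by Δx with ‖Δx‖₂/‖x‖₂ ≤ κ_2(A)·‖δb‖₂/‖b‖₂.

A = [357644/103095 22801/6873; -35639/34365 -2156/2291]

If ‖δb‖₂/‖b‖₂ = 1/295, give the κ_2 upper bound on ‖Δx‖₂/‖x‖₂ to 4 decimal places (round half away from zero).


AᵀA = [5573619025/425143161 1769236000/141714387; 1769236000/141714387 561720625/47238129]; tr = 12638650/505521, det = 15625/505521
eigenvalues of AᵀA: λ = (tr ± √(tr²−4·det))/2 = 25, 625/505521
σ_max=√25=5, σ_min=√(625/505521)=(25/711) → κ = 142.2000
κ_2(A)·‖δb‖/‖b‖ = 0.4820

0.4820


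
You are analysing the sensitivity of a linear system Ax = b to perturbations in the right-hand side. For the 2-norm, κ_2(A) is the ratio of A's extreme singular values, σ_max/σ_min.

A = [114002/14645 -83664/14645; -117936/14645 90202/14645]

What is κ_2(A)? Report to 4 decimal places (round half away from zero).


M = AᵀA = [1279684/10201 -959616/10201; -959616/10201 719908/10201]. tr(M)=1999592/10201, det(M)=38416/10201
char-poly roots: 196 and 196/10201
so κ_2 = √(196 / (196/10201)) = 101.0000

101.0000


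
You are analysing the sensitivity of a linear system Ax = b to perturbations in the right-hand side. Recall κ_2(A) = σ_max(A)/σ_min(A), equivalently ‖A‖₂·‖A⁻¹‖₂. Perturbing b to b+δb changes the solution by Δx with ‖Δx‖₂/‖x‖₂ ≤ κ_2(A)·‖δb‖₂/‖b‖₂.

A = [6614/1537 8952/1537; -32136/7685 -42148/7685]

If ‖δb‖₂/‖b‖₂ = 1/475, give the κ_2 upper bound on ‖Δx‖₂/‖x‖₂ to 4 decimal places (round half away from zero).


M = AᵀA = [2528356/70225 3370608/70225; 3370608/70225 4494544/70225]. tr(M)=280916/2809, det(M)=1600/2809
eigenvalues of AᵀA: λ = (tr ± √(tr²−4·det))/2 = 100, 16/2809
κ = σ_max/σ_min = 10/(4/53) = 132.5000
worst-case relative error ≤ 132.5000 × 1/475 = 0.2789

0.2789


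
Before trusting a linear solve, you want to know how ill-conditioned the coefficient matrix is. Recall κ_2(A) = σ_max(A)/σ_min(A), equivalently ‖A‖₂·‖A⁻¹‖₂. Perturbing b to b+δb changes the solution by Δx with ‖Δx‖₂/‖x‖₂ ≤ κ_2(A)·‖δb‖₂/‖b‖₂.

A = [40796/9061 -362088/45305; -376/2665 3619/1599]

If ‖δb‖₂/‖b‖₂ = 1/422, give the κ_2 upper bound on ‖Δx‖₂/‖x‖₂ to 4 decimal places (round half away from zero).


AᵀA = [24776144/1221025 -5319272/146523; -5319272/146523 758237041/10989225]; tr = 3395233/38025, det = 78074896/950625
λ_max, λ_min = (3395233/38025 ± √442103978281/57836025)/2 = 2209/25, 35344/38025
so κ_2 = √((2209/25) / (35344/38025)) = 9.7500
κ_2(A)·‖δb‖/‖b‖ = 0.0231

0.0231


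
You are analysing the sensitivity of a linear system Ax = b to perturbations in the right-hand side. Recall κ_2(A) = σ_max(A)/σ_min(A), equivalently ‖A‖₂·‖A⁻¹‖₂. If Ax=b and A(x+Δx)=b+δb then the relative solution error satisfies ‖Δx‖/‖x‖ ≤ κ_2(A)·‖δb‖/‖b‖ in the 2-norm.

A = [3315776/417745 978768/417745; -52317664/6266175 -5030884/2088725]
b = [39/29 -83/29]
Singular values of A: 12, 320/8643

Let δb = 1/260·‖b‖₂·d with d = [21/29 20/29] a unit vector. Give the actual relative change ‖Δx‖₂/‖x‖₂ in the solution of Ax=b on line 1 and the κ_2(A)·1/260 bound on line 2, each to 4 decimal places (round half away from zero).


0.0122
1.2466

σ_max = 12, σ_min = 320/8643
κ_2(A) = 12 / (320/8643) = 324.1125
κ_2(A)·‖δb‖/‖b‖ = 1.2466
solve Ax = b  →  x = [7.8026 -25.8590]
2-norm of b is 3.1623; of x, 27.0105
with δb = [0.0088 0.0084], A·Δx = δb → ‖Δx‖ = 0.3285
dividing the unrounded norms, ‖Δx‖/‖x‖ = 0.0122
realised/bound (from unrounded values) ≈ 0.0098


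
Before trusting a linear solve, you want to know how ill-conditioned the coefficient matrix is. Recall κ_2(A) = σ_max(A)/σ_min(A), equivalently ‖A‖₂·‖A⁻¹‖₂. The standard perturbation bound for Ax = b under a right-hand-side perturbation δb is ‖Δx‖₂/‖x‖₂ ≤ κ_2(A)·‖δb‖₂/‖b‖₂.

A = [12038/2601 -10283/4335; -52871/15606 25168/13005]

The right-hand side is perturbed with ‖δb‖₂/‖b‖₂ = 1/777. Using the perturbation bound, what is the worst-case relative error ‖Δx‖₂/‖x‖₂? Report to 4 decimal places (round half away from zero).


AᵀA = [8012226625/243547236 -355881890/20295603; -355881890/20295603 63403561/6765201]; tr = 35621989/842724, det = 714025/842724
char-poly roots: 169/4 and 4225/210681
σ_max=√(169/4)=(13/2), σ_min=√(4225/210681)=(65/459) → κ = 45.9000
κ_2(A)·‖δb‖/‖b‖ = 0.0591

0.0591


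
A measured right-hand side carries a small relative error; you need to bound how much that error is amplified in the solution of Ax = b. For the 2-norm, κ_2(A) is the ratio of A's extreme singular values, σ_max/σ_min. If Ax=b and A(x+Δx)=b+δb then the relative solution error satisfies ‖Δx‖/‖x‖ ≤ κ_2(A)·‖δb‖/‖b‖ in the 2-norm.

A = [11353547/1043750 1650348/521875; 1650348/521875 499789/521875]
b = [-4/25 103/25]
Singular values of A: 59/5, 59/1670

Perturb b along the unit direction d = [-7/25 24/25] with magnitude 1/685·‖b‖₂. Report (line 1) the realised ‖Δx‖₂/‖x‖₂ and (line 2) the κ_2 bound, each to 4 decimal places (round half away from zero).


σ_max = 59/5, σ_min = 59/1670
κ_2(A) = (59/5) / (59/1670) = 334.0000
κ_2(A)·‖δb‖/‖b‖ = 0.4876
solve Ax = b  →  x = [-31.6203 108.7153]
‖b‖ = 4.1231, ‖x‖ = 113.2204
Δx = A⁻¹·δb where δb = 1/685·4.1231·d; ‖Δx‖ = 0.1704
realised ‖Δx‖/‖x‖ = 0.0015
tightness: 0.0015 against a bound of 0.4876 (unrounded ratio ≈ 0.0031)

0.0015
0.4876


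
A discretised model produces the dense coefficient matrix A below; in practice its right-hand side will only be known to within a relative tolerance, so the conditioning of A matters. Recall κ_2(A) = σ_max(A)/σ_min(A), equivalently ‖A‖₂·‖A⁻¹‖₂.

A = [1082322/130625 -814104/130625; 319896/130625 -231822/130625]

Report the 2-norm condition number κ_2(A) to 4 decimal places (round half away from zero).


209.0000

M = AᵀA = [407601396/5460125 -305690112/5460125; -305690112/5460125 229282164/5460125]. tr(M)=127376712/1092025, det(M)=8503056/27300625
char-poly roots: 2916/25 and 2916/1092025
κ = σ_max/σ_min = (54/5)/(54/1045) = 209.0000


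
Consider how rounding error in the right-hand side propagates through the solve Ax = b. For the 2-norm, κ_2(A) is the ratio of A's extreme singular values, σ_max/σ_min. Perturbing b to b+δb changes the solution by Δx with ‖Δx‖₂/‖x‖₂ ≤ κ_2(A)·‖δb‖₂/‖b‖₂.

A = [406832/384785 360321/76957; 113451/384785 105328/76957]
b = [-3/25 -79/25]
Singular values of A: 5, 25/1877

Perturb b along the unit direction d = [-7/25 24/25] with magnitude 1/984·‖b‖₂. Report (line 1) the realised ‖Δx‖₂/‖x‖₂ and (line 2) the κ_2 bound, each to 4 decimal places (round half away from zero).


0.0011
0.3815

largest singular value 5, smallest 25/1877
κ = σ_max/σ_min = 5/(25/1877) = 375.4000
perturbation bound = 375.4000·1/984 = 0.3815
solve Ax = b  →  x = [219.7024 -49.6380]
2-norm of b is 3.1623; of x, 225.2401
δb = ε·‖b‖·d = [-0.0009 0.0031]; solving A·Δx = δb gives ‖Δx‖ = 0.2413
relative error = 0.0011
tightness: 0.0011 against a bound of 0.3815 (unrounded ratio ≈ 0.0028)


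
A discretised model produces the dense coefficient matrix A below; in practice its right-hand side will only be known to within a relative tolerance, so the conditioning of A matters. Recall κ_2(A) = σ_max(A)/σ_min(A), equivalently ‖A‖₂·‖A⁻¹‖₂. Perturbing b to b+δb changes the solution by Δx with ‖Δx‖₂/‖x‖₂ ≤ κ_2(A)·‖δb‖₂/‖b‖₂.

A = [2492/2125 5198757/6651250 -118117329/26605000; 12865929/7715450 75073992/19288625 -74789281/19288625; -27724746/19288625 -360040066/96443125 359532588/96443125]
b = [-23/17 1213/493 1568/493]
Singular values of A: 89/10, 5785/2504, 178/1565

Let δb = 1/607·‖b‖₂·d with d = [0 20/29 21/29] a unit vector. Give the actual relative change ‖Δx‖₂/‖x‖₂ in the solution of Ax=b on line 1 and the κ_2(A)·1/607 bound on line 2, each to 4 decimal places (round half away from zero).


0.0017
0.1289

σ_max = 89/10, σ_min = 178/1565
condition number: (89/10) ÷ (178/1565) = 78.2500
bound on ‖Δx‖/‖x‖: κ·ε = 78.2500·1/607 = 0.1289
solve Ax = b  →  x = [33.7303 -5.6268 8.2238]
2-norm of b is 4.2426; of x, 35.1714
re-solving with b+δb shifts x by Δx of norm 0.0615
dividing the unrounded norms, ‖Δx‖/‖x‖ = 0.0017
so the bound overstates the realised error by a factor of ≈ 73.7808 (computed from the unrounded values)


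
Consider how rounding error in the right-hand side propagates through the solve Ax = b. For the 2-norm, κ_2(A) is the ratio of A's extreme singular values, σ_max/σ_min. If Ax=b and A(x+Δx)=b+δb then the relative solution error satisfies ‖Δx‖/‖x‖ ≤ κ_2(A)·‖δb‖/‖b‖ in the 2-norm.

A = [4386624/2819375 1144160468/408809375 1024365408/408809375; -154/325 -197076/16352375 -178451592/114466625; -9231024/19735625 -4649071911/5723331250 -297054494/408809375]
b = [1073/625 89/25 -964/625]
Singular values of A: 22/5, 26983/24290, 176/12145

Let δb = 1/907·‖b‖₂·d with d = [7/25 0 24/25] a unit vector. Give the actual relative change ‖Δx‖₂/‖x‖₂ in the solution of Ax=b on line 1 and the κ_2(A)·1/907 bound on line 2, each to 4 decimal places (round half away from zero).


0.0047
0.3348

largest singular value 22/5, smallest 176/12145
condition number: (22/5) ÷ (176/12145) = 303.6250
bound on ‖Δx‖/‖x‖: κ·ε = 303.6250·1/907 = 0.3348
solve Ax = b  →  x = [63.7850 -15.5517 -21.5505]
‖b‖ = 4.2426, ‖x‖ = 69.0999
δb = ε·‖b‖·d = [0.0013 0.0000 0.0045]; solving A·Δx = δb gives ‖Δx‖ = 0.3228
realised ‖Δx‖/‖x‖ = 0.0047
realised/bound (from unrounded values) ≈ 0.0140


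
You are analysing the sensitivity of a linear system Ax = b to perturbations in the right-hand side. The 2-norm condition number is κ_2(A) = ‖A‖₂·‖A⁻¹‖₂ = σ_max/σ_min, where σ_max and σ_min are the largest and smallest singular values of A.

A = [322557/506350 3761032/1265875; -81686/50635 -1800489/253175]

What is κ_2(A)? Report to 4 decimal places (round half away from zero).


237.5000

form AᵀA = [4563924721/1517102500 25345811898/1896378125; 25345811898/1896378125 563250755521/9481890625] with trace 1408150589/22562500 and determinant 38950081/564062500
eigenvalues of AᵀA: λ = (tr ± √(tr²−4·det))/2 = 6241/100, 6241/5640625
κ_2(A) = √(λ_max/λ_min) = √((6241/100) / (6241/5640625)) = 237.5000


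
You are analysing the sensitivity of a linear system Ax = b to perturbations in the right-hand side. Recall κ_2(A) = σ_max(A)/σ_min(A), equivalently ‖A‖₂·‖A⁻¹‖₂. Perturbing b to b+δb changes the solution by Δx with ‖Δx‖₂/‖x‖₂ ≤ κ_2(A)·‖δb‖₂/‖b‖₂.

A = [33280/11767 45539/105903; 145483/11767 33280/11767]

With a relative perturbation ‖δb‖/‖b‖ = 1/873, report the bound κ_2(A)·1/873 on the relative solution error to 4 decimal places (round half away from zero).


form AᵀA = [13249769/82369 26823680/741321; 26823680/741321 54602041/6671889] with trace 670930/3969 and determinant 28561/3969
λ_max, λ_min = (670930/3969 ± √449693630464/15752961)/2 = 169, 169/3969
κ_2(A) = √(λ_max/λ_min) = √(169 / (169/3969)) = 63.0000
κ_2(A)·‖δb‖/‖b‖ = 0.0722

0.0722


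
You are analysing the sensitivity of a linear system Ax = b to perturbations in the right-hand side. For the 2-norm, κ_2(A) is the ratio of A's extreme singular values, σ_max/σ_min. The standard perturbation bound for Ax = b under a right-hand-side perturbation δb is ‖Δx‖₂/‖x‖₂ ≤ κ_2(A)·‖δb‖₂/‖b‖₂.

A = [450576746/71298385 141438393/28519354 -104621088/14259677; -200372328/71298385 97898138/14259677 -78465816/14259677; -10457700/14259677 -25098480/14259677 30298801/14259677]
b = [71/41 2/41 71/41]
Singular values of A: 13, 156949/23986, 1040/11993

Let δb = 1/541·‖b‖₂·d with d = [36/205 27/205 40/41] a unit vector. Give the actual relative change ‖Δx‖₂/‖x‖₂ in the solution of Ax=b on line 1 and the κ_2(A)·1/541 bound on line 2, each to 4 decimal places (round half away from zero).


0.0023
0.2771

largest singular value 13, smallest 1040/11993
κ = σ_max/σ_min = 13/(1040/11993) = 149.9125
bound on ‖Δx‖/‖x‖: κ·ε = 149.9125·1/541 = 0.2771
solve Ax = b  →  x = [6.5850 15.4066 15.8501]
‖b‖₂ = 2.4495 and ‖x‖₂ = 23.0641
with δb = [0.0008 0.0006 0.0044], A·Δx = δb → ‖Δx‖ = 0.0522
dividing the unrounded norms, ‖Δx‖/‖x‖ = 0.0023
so the bound overstates the realised error by a factor of ≈ 122.4064 (computed from the unrounded values)


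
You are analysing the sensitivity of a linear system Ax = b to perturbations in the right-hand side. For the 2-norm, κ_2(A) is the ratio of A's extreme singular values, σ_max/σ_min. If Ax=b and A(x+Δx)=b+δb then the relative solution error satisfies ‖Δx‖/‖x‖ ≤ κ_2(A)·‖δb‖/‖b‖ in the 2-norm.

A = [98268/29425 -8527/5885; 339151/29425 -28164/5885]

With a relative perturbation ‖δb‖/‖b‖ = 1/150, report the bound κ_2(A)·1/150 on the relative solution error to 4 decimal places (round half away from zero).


1.5693

form AᵀA = [199488001/1385329 -83118240/1385329; -83118240/1385329 34636825/1385329] with trace 234124826/1385329 and determinant 714025/1385329
λ_max, λ_min = (234124826/1385329 ± √54810477511373376/1919136438241)/2 = 169, 4225/1385329
σ_max=√169=13, σ_min=√(4225/1385329)=(65/1177) → κ = 235.4000
worst-case relative error ≤ 235.4000 × 1/150 = 1.5693


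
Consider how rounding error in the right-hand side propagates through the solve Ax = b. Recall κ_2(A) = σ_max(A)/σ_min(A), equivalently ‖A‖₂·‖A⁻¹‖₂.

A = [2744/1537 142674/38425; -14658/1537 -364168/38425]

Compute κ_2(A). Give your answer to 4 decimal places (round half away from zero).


10.6000

M = AᵀA = [7668500/81461 7902720/81461; 7902720/81461 8439956/81461]. tr(M)=555464/2809, det(M)=960400/2809
λ_max, λ_min = (555464/2809 ± √297749200896/7890481)/2 = 196, 4900/2809
so κ_2 = √(196 / (4900/2809)) = 10.6000


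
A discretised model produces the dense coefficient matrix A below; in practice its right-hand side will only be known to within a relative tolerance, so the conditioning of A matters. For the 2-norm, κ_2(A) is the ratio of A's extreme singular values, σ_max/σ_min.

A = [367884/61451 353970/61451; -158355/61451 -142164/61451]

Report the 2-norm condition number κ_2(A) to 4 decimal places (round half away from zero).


M = AᵀA = [949200849/22344529 903741300/22344529; 903741300/22344529 860978484/22344529]. tr(M)=2152413/26569, det(M)=26244/26569
solving λ² − 2152413/26569·λ + 26244/26569 = 0 gives λ = 81, 324/26569
κ_2(A) = √(λ_max/λ_min) = √(81 / (324/26569)) = 81.5000

81.5000


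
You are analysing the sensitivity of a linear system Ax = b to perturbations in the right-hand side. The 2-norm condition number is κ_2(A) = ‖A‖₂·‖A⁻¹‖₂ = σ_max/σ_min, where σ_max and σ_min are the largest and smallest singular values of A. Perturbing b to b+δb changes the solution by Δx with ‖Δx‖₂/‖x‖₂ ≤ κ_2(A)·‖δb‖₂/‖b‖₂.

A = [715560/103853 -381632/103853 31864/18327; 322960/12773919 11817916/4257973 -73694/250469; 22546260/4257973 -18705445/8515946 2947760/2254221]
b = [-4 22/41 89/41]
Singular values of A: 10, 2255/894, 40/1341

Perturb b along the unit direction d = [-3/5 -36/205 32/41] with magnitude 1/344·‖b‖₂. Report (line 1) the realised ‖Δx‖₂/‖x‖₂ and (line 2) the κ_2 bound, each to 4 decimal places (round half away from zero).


0.0033
0.9746

from the listed singular values, σ₁ = 10, σ_n = 40/1341
condition number: 10 ÷ (40/1341) = 335.2500
κ_2(A)·‖δb‖/‖b‖ = 0.9746
solve Ax = b  →  x = [-25.9591 14.2941 130.7854]
‖b‖ = 4.5826, ‖x‖ = 134.1007
δb = ε·‖b‖·d = [-0.0080 -0.0023 0.0104]; solving A·Δx = δb gives ‖Δx‖ = 0.4466
relative error = 0.0033
so the bound overstates the realised error by a factor of ≈ 292.6318 (computed from the unrounded values)


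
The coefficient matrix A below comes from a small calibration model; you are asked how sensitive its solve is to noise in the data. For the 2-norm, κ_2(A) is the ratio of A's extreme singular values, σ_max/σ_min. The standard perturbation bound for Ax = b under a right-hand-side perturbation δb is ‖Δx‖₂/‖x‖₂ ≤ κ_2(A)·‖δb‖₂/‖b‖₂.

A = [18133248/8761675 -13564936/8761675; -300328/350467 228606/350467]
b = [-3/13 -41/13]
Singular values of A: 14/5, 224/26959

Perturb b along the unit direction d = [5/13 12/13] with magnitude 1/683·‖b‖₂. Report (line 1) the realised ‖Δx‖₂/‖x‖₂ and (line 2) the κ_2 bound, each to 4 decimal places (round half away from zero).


0.0015
0.4934

largest singular value 14/5, smallest 224/26959
condition number: (14/5) ÷ (224/26959) = 336.9875
worst-case relative error ≤ 336.9875 × 1/683 = 0.4934
solve Ax = b  →  x = [-216.3491 -289.0607]
2-norm of b is 3.1623; of x, 361.0582
δb = ε·‖b‖·d = [0.0018 0.0043]; solving A·Δx = δb gives ‖Δx‖ = 0.5572
realised ‖Δx‖/‖x‖ = 0.0015
realised/bound (from unrounded values) ≈ 0.0031


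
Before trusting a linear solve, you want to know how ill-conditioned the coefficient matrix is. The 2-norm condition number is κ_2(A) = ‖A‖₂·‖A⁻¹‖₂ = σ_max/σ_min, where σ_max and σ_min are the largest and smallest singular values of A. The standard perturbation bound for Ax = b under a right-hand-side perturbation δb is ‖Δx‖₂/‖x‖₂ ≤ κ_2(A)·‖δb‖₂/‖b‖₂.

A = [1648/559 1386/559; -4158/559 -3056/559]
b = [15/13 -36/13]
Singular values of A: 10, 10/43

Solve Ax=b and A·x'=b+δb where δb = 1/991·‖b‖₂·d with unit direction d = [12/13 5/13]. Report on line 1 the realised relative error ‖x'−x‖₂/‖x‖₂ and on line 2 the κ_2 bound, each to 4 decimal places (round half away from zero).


from the listed singular values, σ₁ = 10, σ_n = 10/43
κ_2(A) = 10 / (10/43) = 43.0000
worst-case relative error ≤ 43.0000 × 1/991 = 0.0434
solve Ax = b  →  x = [0.2400 0.1800]
‖b‖ = 3.0000, ‖x‖ = 0.3000
δb = ε·‖b‖·d = [0.0028 0.0012]; solving A·Δx = δb gives ‖Δx‖ = 0.0130
realised ‖Δx‖/‖x‖ = 0.0434
so the bound is sharp here: realised error equals the bound

0.0434
0.0434
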